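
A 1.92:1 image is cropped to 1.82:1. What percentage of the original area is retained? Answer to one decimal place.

94.8%

1.82:1 is narrower than 1.92:1, so the crop keeps the full height and trims the width.
Fraction kept = (1.820)/(1.920) ≈ 94.79%.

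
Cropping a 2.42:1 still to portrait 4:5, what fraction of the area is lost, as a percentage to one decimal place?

Going from 2.42:1 to portrait 4:5 means cutting width while keeping height.
Fraction kept = (0.800)/(2.420) ≈ 33.06%, so 66.94% is lost.

66.9%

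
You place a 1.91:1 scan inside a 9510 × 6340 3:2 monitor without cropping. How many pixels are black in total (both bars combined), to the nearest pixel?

12942562 pixels

Since 1.910 > 1.500, the scan is width-limited.
Content height = 9510 / 1.910 ≈ 4979.0576 px.
Leftover height: 6340 − 4979.0576 = 1360.9424 px.
That's 1360.9424 × 9510 ≈ 12942562 black pixels.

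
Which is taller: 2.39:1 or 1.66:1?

2.39 and 1.66; 2.39 > 1.66. The smaller width-to-height ratio is the taller frame.

1.66:1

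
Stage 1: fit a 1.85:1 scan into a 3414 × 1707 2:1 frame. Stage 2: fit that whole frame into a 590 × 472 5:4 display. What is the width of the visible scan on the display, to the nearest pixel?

1.85:1 in 3414×1707: fills the height, so the scan is 3157.95 × 1707.00.
The 2:1 canvas is width-limited in 590×472, giving 590.00 × 295.00; scale factor 0.1728.
Applying the same ×0.1728: 3157.95 → 545.75.

546 px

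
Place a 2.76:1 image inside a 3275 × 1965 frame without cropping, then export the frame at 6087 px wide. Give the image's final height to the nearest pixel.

At 3275×1965 the image is width-limited, so height = 3275 / 2.760 ≈ 1186.59 px.
The frame scales by 6087/3275 = 1.8586; 1186.59 × 1.8586 ≈ 2205.43 px.

2205 px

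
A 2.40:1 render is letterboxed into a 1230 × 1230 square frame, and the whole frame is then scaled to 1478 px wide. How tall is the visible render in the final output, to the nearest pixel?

616 px

In the 1230×1230 frame the render fills the width: height = 1230 / 2.400 ≈ 512.50 px.
Resizing to 1478 px wide multiplies everything by 1.2016: 512.50 → 615.83 px.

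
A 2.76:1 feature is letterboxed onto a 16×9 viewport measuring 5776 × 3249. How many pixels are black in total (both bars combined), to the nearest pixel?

2.76:1 (2.760) > 16×9 (1.778), so the feature fills the width.
That makes the image 2092.7536 px tall (5776 / 2.760).
Black = 3249 − 2092.7536 = 1156.2464 px.
Bar area = 1156.2464 × 5776 ≈ 6678479 px.

6678479 pixels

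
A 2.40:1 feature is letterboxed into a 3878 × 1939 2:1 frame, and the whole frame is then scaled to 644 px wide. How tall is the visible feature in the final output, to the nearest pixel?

Fitted into 3878×1939, the feature spans the width; its height is 3878 / 2.400 ≈ 1615.83 px.
The frame scales by 644/3878 = 0.1661; 1615.83 × 0.1661 ≈ 268.33 px.

268 px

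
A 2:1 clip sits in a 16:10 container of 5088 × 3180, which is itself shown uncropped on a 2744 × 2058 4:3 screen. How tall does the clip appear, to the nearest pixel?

1372 px

Inside the 5088×3180 canvas the clip is width-limited at 5088.00 × 2544.00.
16:10 in 2744×2058: fills the width, so the intermediate becomes 2744.00 × 1715.00 — a scale of ×0.5393.
So the clip's height is 2544.00 × 0.5393 ≈ 1372.00.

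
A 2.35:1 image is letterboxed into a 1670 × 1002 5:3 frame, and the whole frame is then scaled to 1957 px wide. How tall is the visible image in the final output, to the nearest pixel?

At 1670×1002 the image is width-limited, so height = 1670 / 2.350 ≈ 710.64 px.
The frame scales by 1957/1670 = 1.1719; 710.64 × 1.1719 ≈ 832.77 px.

833 px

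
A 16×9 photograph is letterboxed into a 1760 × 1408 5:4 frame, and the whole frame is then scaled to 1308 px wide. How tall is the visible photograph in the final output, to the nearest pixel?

736 px

In the 1760×1408 frame the photograph fills the width: height = 1760 × 9/16 ≈ 990.00 px.
The frame scales by 1308/1760 = 0.7432; 990.00 × 0.7432 ≈ 735.75 px.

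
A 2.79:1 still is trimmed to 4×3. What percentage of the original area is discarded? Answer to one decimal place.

52.2%

4×3 is narrower than 2.79:1, so the crop keeps the full height and trims the width.
Fraction kept = (1.333)/(2.790) ≈ 47.79%, so 52.21% is lost.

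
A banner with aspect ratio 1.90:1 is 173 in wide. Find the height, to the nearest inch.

Height = 173 / 1.900 = 91.05.

91 in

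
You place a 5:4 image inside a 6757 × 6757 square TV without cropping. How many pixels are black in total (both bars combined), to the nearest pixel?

5:4 (1.250) > square (1.000), so the image fills the width.
Content height = 6757 × 4/5 ≈ 5405.6000 px.
Leftover height: 6757 − 5405.6000 = 1351.4000 px.
That's 1351.4000 × 6757 ≈ 9131410 black pixels.

9131410 pixels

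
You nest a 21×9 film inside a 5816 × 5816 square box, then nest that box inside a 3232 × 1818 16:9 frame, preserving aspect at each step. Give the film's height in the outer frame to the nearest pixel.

779 px

21×9 in 5816×5816: fills the width, so the film is 5816.00 × 2492.57.
square in 3232×1818: fills the height, so the intermediate becomes 1818.00 × 1818.00 — a scale of ×0.3126.
Applying the same ×0.3126: 2492.57 → 779.14.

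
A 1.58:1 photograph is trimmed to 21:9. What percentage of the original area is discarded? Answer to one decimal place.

32.3%

The width stays; only height is cut (since 21:9 is wider than 1.58:1).
(1.580)/(2.333) ≈ 0.677 of the area survives, leaving 32.29% discarded.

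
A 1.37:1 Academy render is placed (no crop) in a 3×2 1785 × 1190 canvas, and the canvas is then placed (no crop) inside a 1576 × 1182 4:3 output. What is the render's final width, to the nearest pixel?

First fit — 1.37:1 Academy into 1785×1190 spans the height: 1630.30 × 1190.00.
The 3×2 canvas is width-limited in 1576×1182, giving 1576.00 × 1050.67; scale factor 0.8829.
The render scales with it: width 1630.30 × 0.8829 ≈ 1439.41.

1439 px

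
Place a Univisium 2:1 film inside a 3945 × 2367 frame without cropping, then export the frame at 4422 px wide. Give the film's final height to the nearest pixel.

2211 px

Fitted into 3945×2367, the film spans the width; its height is 3945 × 1/2 ≈ 1972.50 px.
The frame scales by 4422/3945 = 1.1209; 1972.50 × 1.1209 ≈ 2211.00 px.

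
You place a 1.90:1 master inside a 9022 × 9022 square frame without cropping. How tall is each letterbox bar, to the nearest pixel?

1.90:1 (1.900) > square (1.000), so the master fills the width.
Content height = 9022 / 1.900 ≈ 4748.42 px.
Leftover height: 9022 − 4748.42 = 4273.58 px → 2136.79 each side.

2137 px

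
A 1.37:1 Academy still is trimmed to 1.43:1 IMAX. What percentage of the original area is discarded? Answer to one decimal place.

4.2%

1.43:1 IMAX is wider than 1.37:1 Academy, so the crop keeps the full width and trims the height.
Fraction kept = (1.370)/(1.430) ≈ 95.80%, so 4.20% is lost.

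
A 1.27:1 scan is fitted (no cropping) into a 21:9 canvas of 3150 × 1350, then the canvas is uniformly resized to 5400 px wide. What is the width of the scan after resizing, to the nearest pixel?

2939 px

In the 3150×1350 frame the scan fills the height: width = 1350 × 1.270 ≈ 1714.50 px.
Scaling 3150 → 5400 is ×1.7143, so the width becomes 1714.50 × 1.7143 ≈ 2939.14 px.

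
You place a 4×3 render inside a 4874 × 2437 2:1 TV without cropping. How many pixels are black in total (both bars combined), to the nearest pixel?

Since 1.333 < 2.000, the render is height-limited.
Content width = 2437 × 4/3 ≈ 3249.3333 px.
Black = 4874 − 3249.3333 = 1624.6667 px.
Across the 2437-px span: 1624.6667 × 2437 ≈ 3959313 px.

3959313 pixels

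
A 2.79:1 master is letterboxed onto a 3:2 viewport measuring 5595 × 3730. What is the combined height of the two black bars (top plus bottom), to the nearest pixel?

1725 px

2.79:1 (2.790) > 3:2 (1.500), so the master fills the width.
The master is 5595 / 2.790 ≈ 2005.38 px tall.
Leftover height: 3730 − 2005.38 = 1724.62 px.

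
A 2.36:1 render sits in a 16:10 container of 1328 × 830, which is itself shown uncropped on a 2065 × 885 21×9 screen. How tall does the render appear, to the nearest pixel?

600 px

First fit — 2.36:1 into 1328×830 spans the width: 1328.00 × 562.71.
The 16:10 canvas is height-limited in 2065×885, giving 1416.00 × 885.00; scale factor 1.0663.
The render scales with it: height 562.71 × 1.0663 ≈ 600.00.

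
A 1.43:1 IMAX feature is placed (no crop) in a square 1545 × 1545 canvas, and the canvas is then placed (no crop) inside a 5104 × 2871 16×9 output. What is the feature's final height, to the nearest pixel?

First fit — 1.43:1 IMAX into 1545×1545 spans the width: 1545.00 × 1080.42.
The square canvas is height-limited in 5104×2871, giving 2871.00 × 2871.00; scale factor 1.8583.
The feature scales with it: height 1080.42 × 1.8583 ≈ 2007.69.

2008 px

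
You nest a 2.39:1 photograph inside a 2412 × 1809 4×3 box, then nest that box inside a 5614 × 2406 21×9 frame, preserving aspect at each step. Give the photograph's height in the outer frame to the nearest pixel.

1342 px

First fit — 2.39:1 into 2412×1809 spans the width: 2412.00 × 1009.21.
Second fit — the 4×3 canvas into 5614×2406 spans the height: 3208.00 × 2406.00 (×1.3300 from 2412×1809).
Applying the same ×1.3300: 1009.21 → 1342.26.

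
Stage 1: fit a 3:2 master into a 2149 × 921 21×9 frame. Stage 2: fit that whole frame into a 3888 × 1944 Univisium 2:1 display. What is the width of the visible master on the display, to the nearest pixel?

3:2 in 2149×921: fills the height, so the master is 1381.50 × 921.00.
Second fit — the 21×9 canvas into 3888×1944 spans the width: 3888.00 × 1666.29 (×1.8092 from 2149×921).
Applying the same ×1.8092: 1381.50 → 2499.43.

2499 px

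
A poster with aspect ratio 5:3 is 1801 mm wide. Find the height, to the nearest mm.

Height = 1801 / 5 × 3 = 1080.60.

1081 mm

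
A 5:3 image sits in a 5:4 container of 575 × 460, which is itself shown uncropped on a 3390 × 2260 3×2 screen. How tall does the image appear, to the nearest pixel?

1695 px

First fit — 5:3 into 575×460 spans the width: 575.00 × 345.00.
5:4 in 3390×2260: fills the height, so the intermediate becomes 2825.00 × 2260.00 — a scale of ×4.9130.
The image scales with it: height 345.00 × 4.9130 ≈ 1695.00.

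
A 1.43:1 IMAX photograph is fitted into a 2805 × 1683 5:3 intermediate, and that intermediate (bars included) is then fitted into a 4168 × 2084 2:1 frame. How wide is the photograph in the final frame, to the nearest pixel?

1.43:1 IMAX in 2805×1683: fills the height, so the photograph is 2406.69 × 1683.00.
The 5:3 canvas is height-limited in 4168×2084, giving 3473.33 × 2084.00; scale factor 1.2383.
The photograph scales with it: width 2406.69 × 1.2383 ≈ 2980.12.

2980 px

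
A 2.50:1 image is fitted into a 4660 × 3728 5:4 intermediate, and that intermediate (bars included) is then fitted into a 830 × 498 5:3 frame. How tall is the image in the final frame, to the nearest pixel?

249 px

First fit — 2.50:1 into 4660×3728 spans the width: 4660.00 × 1864.00.
5:4 in 830×498: fills the height, so the intermediate becomes 622.50 × 498.00 — a scale of ×0.1336.
So the image's height is 1864.00 × 0.1336 ≈ 249.00.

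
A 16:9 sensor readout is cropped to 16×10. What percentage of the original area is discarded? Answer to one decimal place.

10.0%

Going from 16:9 to 16×10 means cutting width while keeping height.
(1.600)/(1.778) ≈ 0.900 of the area survives, leaving 10.00% discarded.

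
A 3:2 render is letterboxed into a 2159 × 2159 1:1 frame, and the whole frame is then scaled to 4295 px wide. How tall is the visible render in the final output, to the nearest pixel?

In the 2159×2159 frame the render fills the width: height = 2159 × 2/3 ≈ 1439.33 px.
The frame scales by 4295/2159 = 1.9893; 1439.33 × 1.9893 ≈ 2863.33 px.

2863 px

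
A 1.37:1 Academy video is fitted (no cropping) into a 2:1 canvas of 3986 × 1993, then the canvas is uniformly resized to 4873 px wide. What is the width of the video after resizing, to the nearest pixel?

3338 px

Fitted into 3986×1993, the video spans the height; its width is 1993 × 1.370 ≈ 2730.41 px.
Scaling 3986 → 4873 is ×1.2225, so the width becomes 2730.41 × 1.2225 ≈ 3338.01 px.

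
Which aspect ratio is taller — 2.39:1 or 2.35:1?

2.35:1

2.39 and 2.35; 2.39 > 2.35. The smaller width-to-height ratio is the taller frame.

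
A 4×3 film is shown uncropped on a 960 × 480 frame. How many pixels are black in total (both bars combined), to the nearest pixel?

4×3 (1.333) < Univisium 2:1 (2.000), so the film fills the height.
The film is 480 × 4/3 ≈ 640.0000 px wide.
960 − 640.0000 = 320.0000 px of bars.
Bar area = 320.0000 × 480 ≈ 153600 px.

153600 pixels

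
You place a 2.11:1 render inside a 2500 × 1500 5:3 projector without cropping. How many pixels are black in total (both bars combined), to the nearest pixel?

2.11:1 is wider than 5:3, so it spans the full width.
The render is 2500 / 2.110 ≈ 1184.8341 px tall.
Leftover height: 1500 − 1184.8341 = 315.1659 px.
Bar area = 315.1659 × 2500 ≈ 787915 px.

787915 pixels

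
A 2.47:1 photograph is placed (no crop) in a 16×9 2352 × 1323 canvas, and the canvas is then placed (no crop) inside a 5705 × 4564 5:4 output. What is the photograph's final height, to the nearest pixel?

Inside the 2352×1323 canvas the photograph is width-limited at 2352.00 × 952.23.
The 16×9 canvas is width-limited in 5705×4564, giving 5705.00 × 3209.06; scale factor 2.4256.
So the photograph's height is 952.23 × 2.4256 ≈ 2309.72.

2310 px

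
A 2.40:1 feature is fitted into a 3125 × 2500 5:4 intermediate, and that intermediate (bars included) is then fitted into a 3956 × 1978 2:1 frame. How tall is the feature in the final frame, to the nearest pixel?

1030 px

First fit — 2.40:1 into 3125×2500 spans the width: 3125.00 × 1302.08.
5:4 in 3956×1978: fills the height, so the intermediate becomes 2472.50 × 1978.00 — a scale of ×0.7912.
So the feature's height is 1302.08 × 0.7912 ≈ 1030.21.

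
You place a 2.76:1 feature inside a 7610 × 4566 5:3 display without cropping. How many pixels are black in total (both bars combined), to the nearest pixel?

Since 2.760 > 1.667, the feature is width-limited.
Content height = 7610 / 2.760 ≈ 2757.2464 px.
4566 − 2757.2464 = 1808.7536 px of bars.
Across the 7610-px span: 1808.7536 × 7610 ≈ 13764615 px.

13764615 pixels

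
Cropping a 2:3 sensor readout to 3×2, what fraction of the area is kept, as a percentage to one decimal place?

Going from 2:3 to 3×2 means cutting height while keeping width.
(0.667)/(1.500) ≈ 0.444 of the area survives.

44.4%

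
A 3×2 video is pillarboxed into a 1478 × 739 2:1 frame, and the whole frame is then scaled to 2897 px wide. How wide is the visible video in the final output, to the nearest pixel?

Fitted into 1478×739, the video spans the height; its width is 739 × 3/2 ≈ 1108.50 px.
Scaling 1478 → 2897 is ×1.9601, so the width becomes 1108.50 × 1.9601 ≈ 2172.75 px.

2173 px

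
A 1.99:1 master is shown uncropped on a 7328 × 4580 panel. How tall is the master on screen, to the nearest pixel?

1.99:1 is wider than 16×10, so it spans the full width.
Content height = 7328 / 1.990 ≈ 3682.41 px.

3682 px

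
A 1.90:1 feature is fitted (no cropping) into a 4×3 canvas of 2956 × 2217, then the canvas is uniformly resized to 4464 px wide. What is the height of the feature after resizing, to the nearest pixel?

In the 2956×2217 frame the feature fills the width: height = 2956 / 1.900 ≈ 1555.79 px.
Scaling 2956 → 4464 is ×1.5101, so the height becomes 1555.79 × 1.5101 ≈ 2349.47 px.

2349 px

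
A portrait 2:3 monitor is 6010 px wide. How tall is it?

6010 × 3/2 = 9015.

9015 px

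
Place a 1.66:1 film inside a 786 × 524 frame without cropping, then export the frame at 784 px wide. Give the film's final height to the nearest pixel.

472 px

At 786×524 the film is width-limited, so height = 786 / 1.660 ≈ 473.49 px.
The frame scales by 784/786 = 0.9975; 473.49 × 0.9975 ≈ 472.29 px.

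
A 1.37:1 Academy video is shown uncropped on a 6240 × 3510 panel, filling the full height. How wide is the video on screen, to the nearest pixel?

That makes the image 4808.70 px wide (3510 × 1.370).

4809 px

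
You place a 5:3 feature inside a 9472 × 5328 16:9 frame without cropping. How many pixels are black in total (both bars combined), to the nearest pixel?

3154176 pixels

5:3 (1.667) < 16:9 (1.778), so the feature fills the height.
Content width = 5328 × 5/3 ≈ 8880.0000 px.
Black = 9472 − 8880.0000 = 592.0000 px.
Across the 5328-px span: 592.0000 × 5328 ≈ 3154176 px.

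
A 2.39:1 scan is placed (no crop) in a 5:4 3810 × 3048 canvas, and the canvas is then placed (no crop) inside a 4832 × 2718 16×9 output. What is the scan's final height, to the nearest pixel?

Inside the 3810×3048 canvas the scan is width-limited at 3810.00 × 1594.14.
The 5:4 canvas is height-limited in 4832×2718, giving 3397.50 × 2718.00; scale factor 0.8917.
So the scan's height is 1594.14 × 0.8917 ≈ 1421.55.

1422 px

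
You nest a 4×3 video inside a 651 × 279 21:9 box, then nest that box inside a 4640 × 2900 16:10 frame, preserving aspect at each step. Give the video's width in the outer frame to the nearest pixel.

2651 px

First fit — 4×3 into 651×279 spans the height: 372.00 × 279.00.
21:9 in 4640×2900: fills the width, so the intermediate becomes 4640.00 × 1988.57 — a scale of ×7.1275.
The video scales with it: width 372.00 × 7.1275 ≈ 2651.43.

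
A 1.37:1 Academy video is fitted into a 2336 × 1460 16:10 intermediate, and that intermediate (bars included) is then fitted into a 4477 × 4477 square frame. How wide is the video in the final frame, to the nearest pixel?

3833 px

First fit — 1.37:1 Academy into 2336×1460 spans the height: 2000.20 × 1460.00.
16:10 in 4477×4477: fills the width, so the intermediate becomes 4477.00 × 2798.12 — a scale of ×1.9165.
Applying the same ×1.9165: 2000.20 → 3833.43.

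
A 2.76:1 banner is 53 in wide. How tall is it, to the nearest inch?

19 in

At 2.76:1, 53 / 2.760 ≈ 19.20.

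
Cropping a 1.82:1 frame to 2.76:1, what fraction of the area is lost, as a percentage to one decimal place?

34.1%

Going from 1.82:1 to 2.76:1 means cutting height while keeping width.
Area ratio = (1.820)/(2.760) = 65.94%; the remaining 34.06% is cropped out.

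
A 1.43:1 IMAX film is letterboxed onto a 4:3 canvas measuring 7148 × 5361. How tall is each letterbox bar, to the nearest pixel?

Since 1.430 > 1.333, the film is width-limited.
That makes the image 4998.60 px tall (7148 / 1.430).
Leftover height: 5361 − 4998.60 = 362.40 px → 181.20 each side.

181 px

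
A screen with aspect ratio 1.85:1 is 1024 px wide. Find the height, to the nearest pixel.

At 1.85:1, 1024 / 1.850 ≈ 553.51.

554 px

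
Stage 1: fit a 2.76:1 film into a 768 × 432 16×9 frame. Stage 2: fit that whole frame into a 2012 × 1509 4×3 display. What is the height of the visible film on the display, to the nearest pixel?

729 px

2.76:1 in 768×432: fills the width, so the film is 768.00 × 278.26.
16×9 in 2012×1509: fills the width, so the intermediate becomes 2012.00 × 1131.75 — a scale of ×2.6198.
So the film's height is 278.26 × 2.6198 ≈ 728.99.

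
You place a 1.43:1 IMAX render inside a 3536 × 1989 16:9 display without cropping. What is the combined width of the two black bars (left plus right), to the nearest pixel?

1.43:1 IMAX is narrower than 16:9, so it spans the full height.
Content width = 1989 × 1.430 ≈ 2844.27 px.
3536 − 2844.27 = 691.73 px of bars.

692 px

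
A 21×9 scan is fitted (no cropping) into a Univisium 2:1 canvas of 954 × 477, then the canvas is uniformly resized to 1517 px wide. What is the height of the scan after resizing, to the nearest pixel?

Fitted into 954×477, the scan spans the width; its height is 954 × 9/21 ≈ 408.86 px.
The frame scales by 1517/954 = 1.5901; 408.86 × 1.5901 ≈ 650.14 px.

650 px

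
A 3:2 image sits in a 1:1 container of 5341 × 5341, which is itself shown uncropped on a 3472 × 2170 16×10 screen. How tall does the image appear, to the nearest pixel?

Inside the 5341×5341 canvas the image is width-limited at 5341.00 × 3560.67.
1:1 in 3472×2170: fills the height, so the intermediate becomes 2170.00 × 2170.00 — a scale of ×0.4063.
Applying the same ×0.4063: 3560.67 → 1446.67.

1447 px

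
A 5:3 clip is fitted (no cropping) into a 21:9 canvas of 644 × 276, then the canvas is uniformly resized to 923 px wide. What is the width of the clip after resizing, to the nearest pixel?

659 px

At 644×276 the clip is height-limited, so width = 276 × 5/3 ≈ 460.00 px.
Scaling 644 → 923 is ×1.4332, so the width becomes 460.00 × 1.4332 ≈ 659.29 px.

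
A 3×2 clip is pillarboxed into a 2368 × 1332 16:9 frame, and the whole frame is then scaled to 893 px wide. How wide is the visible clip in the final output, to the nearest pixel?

Fitted into 2368×1332, the clip spans the height; its width is 1332 × 3/2 ≈ 1998.00 px.
Scaling 2368 → 893 is ×0.3771, so the width becomes 1998.00 × 0.3771 ≈ 753.47 px.

753 px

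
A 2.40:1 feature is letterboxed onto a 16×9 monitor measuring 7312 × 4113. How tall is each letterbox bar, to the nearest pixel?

533 px

Since 2.400 > 1.778, the feature is width-limited.
The feature is 7312 / 2.400 ≈ 3046.67 px tall.
Black = 4113 − 3046.67 = 1066.33 px, or 533.17 per bar.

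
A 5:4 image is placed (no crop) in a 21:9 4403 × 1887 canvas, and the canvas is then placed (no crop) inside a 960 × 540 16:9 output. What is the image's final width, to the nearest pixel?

514 px

First fit — 5:4 into 4403×1887 spans the height: 2358.75 × 1887.00.
Second fit — the 21:9 canvas into 960×540 spans the width: 960.00 × 411.43 (×0.2180 from 4403×1887).
Applying the same ×0.2180: 2358.75 → 514.29.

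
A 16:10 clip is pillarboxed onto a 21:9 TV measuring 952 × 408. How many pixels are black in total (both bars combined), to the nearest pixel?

16:10 (1.600) < 21:9 (2.333), so the clip fills the height.
That makes the image 652.8000 px wide (408 × 16/10).
Black = 952 − 652.8000 = 299.2000 px.
Bar area = 299.2000 × 408 ≈ 122074 px.

122074 pixels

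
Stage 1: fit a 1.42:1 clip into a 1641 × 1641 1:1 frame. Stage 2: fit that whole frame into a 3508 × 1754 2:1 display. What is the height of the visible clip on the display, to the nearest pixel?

1235 px

Inside the 1641×1641 canvas the clip is width-limited at 1641.00 × 1155.63.
The 1:1 canvas is height-limited in 3508×1754, giving 1754.00 × 1754.00; scale factor 1.0689.
So the clip's height is 1155.63 × 1.0689 ≈ 1235.21.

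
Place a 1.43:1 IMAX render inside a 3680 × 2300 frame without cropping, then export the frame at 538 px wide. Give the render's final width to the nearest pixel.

481 px

At 3680×2300 the render is height-limited, so width = 2300 × 1.430 ≈ 3289.00 px.
The frame scales by 538/3680 = 0.1462; 3289.00 × 0.1462 ≈ 480.84 px.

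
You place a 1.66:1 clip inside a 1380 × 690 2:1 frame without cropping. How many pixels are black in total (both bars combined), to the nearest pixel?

161874 pixels

1.66:1 (1.660) < 2:1 (2.000), so the clip fills the height.
Content width = 690 × 1.660 ≈ 1145.4000 px.
Black = 1380 − 1145.4000 = 234.6000 px.
That's 234.6000 × 690 ≈ 161874 black pixels.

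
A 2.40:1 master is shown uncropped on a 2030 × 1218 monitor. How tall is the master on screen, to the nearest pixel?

846 px

Since 2.400 > 1.667, the master is width-limited.
That makes the image 845.83 px tall (2030 / 2.400).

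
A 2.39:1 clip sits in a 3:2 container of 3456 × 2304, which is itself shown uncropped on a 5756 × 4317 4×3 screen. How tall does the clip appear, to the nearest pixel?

First fit — 2.39:1 into 3456×2304 spans the width: 3456.00 × 1446.03.
The 3:2 canvas is width-limited in 5756×4317, giving 5756.00 × 3837.33; scale factor 1.6655.
Applying the same ×1.6655: 1446.03 → 2408.37.

2408 px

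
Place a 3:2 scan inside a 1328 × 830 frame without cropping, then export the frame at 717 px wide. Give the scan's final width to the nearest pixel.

672 px

Fitted into 1328×830, the scan spans the height; its width is 830 × 3/2 ≈ 1245.00 px.
Scaling 1328 → 717 is ×0.5399, so the width becomes 1245.00 × 0.5399 ≈ 672.19 px.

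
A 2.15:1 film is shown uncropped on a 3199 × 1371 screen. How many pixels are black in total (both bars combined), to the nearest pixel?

2.15:1 (2.150) < 21×9 (2.333), so the film fills the height.
Content width = 1371 × 2.150 ≈ 2947.6500 px.
Leftover width: 3199 − 2947.6500 = 251.3500 px.
That's 251.3500 × 1371 ≈ 344601 black pixels.

344601 pixels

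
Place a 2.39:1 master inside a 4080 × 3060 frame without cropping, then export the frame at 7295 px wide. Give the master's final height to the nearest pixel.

In the 4080×3060 frame the master fills the width: height = 4080 / 2.390 ≈ 1707.11 px.
Resizing to 7295 px wide multiplies everything by 1.7880: 1707.11 → 3052.30 px.

3052 px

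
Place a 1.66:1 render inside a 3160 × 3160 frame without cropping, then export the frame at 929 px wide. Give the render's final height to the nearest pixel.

Fitted into 3160×3160, the render spans the width; its height is 3160 / 1.660 ≈ 1903.61 px.
Resizing to 929 px wide multiplies everything by 0.2940: 1903.61 → 559.64 px.

560 px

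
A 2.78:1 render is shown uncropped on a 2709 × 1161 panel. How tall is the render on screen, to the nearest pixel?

974 px

Since 2.780 > 2.333, the render is width-limited.
Content height = 2709 / 2.780 ≈ 974.46 px.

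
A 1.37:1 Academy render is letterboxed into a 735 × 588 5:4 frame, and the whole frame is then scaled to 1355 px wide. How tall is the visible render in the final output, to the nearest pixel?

In the 735×588 frame the render fills the width: height = 735 / 1.370 ≈ 536.50 px.
Resizing to 1355 px wide multiplies everything by 1.8435: 536.50 → 989.05 px.

989 px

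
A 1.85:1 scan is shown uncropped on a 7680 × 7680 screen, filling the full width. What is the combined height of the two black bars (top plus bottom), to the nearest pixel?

Content height = 7680 / 1.850 ≈ 4151.35 px.
7680 − 4151.35 = 3528.65 px of bars.

3529 px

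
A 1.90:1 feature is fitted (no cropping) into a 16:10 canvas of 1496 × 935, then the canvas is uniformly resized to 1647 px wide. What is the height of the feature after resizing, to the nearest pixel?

At 1496×935 the feature is width-limited, so height = 1496 / 1.900 ≈ 787.37 px.
The frame scales by 1647/1496 = 1.1009; 787.37 × 1.1009 ≈ 866.84 px.

867 px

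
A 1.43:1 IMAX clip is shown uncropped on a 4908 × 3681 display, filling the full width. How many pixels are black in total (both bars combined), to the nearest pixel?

1221268 pixels

The clip is 4908 / 1.430 ≈ 3432.1678 px tall.
Black = 3681 − 3432.1678 = 248.8322 px.
Bar area = 248.8322 × 4908 ≈ 1221268 px.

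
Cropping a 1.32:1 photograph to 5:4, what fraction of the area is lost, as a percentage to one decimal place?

Going from 1.32:1 to 5:4 means cutting width while keeping height.
(1.250)/(1.320) ≈ 0.947 of the area survives, leaving 5.30% discarded.

5.3%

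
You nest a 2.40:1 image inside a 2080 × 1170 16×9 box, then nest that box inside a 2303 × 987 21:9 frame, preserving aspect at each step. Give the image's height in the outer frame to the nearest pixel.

Inside the 2080×1170 canvas the image is width-limited at 2080.00 × 866.67.
16×9 in 2303×987: fills the height, so the intermediate becomes 1754.67 × 987.00 — a scale of ×0.8436.
So the image's height is 866.67 × 0.8436 ≈ 731.11.

731 px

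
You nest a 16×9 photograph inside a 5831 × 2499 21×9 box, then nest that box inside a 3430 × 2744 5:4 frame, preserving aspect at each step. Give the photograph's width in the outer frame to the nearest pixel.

2613 px

16×9 in 5831×2499: fills the height, so the photograph is 4442.67 × 2499.00.
Second fit — the 21×9 canvas into 3430×2744 spans the width: 3430.00 × 1470.00 (×0.5882 from 5831×2499).
So the photograph's width is 4442.67 × 0.5882 ≈ 2613.33.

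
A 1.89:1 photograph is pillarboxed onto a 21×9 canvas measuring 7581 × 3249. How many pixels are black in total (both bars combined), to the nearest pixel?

1.89:1 (1.890) < 21×9 (2.333), so the photograph fills the height.
That makes the image 6140.6100 px wide (3249 × 1.890).
Black = 7581 − 6140.6100 = 1440.3900 px.
Bar area = 1440.3900 × 3249 ≈ 4679827 px.

4679827 pixels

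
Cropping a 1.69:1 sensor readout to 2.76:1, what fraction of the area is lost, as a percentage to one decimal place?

2.76:1 is wider than 1.69:1, so the crop keeps the full width and trims the height.
Area ratio = (1.690)/(2.760) = 61.23%; the remaining 38.77% is cropped out.

38.8%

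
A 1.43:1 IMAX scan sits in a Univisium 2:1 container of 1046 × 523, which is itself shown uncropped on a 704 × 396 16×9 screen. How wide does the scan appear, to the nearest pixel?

First fit — 1.43:1 IMAX into 1046×523 spans the height: 747.89 × 523.00.
Univisium 2:1 in 704×396: fills the width, so the intermediate becomes 704.00 × 352.00 — a scale of ×0.6730.
Applying the same ×0.6730: 747.89 → 503.36.

503 px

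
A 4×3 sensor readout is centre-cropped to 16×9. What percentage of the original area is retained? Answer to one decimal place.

16×9 is wider than 4×3, so the crop keeps the full width and trims the height.
Fraction kept = (1.333)/(1.778) ≈ 75.00%.

75.0%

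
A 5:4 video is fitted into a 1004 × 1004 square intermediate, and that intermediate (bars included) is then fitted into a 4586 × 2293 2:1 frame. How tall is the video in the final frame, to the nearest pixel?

1834 px

First fit — 5:4 into 1004×1004 spans the width: 1004.00 × 803.20.
The square canvas is height-limited in 4586×2293, giving 2293.00 × 2293.00; scale factor 2.2839.
Applying the same ×2.2839: 803.20 → 1834.40.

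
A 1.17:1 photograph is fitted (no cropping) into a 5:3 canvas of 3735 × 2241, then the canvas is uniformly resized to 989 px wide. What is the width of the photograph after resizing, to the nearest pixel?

In the 3735×2241 frame the photograph fills the height: width = 2241 × 1.170 ≈ 2621.97 px.
Resizing to 989 px wide multiplies everything by 0.2648: 2621.97 → 694.28 px.

694 px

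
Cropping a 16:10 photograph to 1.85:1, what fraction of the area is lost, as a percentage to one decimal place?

1.85:1 is wider than 16:10, so the crop keeps the full width and trims the height.
(1.600)/(1.850) ≈ 0.865 of the area survives, leaving 13.51% discarded.

13.5%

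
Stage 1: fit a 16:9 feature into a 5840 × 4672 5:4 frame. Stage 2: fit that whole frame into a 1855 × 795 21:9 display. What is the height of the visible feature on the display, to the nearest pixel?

559 px

16:9 in 5840×4672: fills the width, so the feature is 5840.00 × 3285.00.
The 5:4 canvas is height-limited in 1855×795, giving 993.75 × 795.00; scale factor 0.1702.
The feature scales with it: height 3285.00 × 0.1702 ≈ 558.98.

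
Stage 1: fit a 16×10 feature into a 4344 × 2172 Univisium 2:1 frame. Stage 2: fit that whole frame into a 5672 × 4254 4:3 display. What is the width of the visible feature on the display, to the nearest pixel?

4538 px

16×10 in 4344×2172: fills the height, so the feature is 3475.20 × 2172.00.
The Univisium 2:1 canvas is width-limited in 5672×4254, giving 5672.00 × 2836.00; scale factor 1.3057.
The feature scales with it: width 3475.20 × 1.3057 ≈ 4537.60.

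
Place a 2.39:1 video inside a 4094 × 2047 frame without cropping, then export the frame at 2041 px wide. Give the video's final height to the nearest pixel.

Fitted into 4094×2047, the video spans the width; its height is 4094 / 2.390 ≈ 1712.97 px.
The frame scales by 2041/4094 = 0.4985; 1712.97 × 0.4985 ≈ 853.97 px.

854 px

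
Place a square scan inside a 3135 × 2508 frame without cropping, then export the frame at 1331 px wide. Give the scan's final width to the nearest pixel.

1065 px

In the 3135×2508 frame the scan fills the height: width = 2508 × 1/1 ≈ 2508.00 px.
Scaling 3135 → 1331 is ×0.4246, so the width becomes 2508.00 × 0.4246 ≈ 1064.80 px.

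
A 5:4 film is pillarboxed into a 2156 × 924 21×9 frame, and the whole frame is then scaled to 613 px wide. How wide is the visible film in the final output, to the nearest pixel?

At 2156×924 the film is height-limited, so width = 924 × 5/4 ≈ 1155.00 px.
The frame scales by 613/2156 = 0.2843; 1155.00 × 0.2843 ≈ 328.39 px.

328 px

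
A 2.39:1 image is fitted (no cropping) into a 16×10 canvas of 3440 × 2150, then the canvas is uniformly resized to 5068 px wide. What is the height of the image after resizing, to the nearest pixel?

In the 3440×2150 frame the image fills the width: height = 3440 / 2.390 ≈ 1439.33 px.
Scaling 3440 → 5068 is ×1.4733, so the height becomes 1439.33 × 1.4733 ≈ 2120.50 px.

2121 px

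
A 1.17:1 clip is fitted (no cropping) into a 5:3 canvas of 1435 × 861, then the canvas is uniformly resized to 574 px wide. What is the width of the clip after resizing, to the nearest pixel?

403 px

Fitted into 1435×861, the clip spans the height; its width is 861 × 1.170 ≈ 1007.37 px.
Scaling 1435 → 574 is ×0.4000, so the width becomes 1007.37 × 0.4000 ≈ 402.95 px.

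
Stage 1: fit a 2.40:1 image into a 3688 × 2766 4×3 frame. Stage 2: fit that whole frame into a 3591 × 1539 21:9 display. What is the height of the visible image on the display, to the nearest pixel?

855 px

First fit — 2.40:1 into 3688×2766 spans the width: 3688.00 × 1536.67.
Second fit — the 4×3 canvas into 3591×1539 spans the height: 2052.00 × 1539.00 (×0.5564 from 3688×2766).
The image scales with it: height 1536.67 × 0.5564 ≈ 855.00.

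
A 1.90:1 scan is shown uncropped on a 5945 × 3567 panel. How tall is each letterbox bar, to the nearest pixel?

219 px

1.90:1 (1.900) > 5:3 (1.667), so the scan fills the width.
That makes the image 3128.95 px tall (5945 / 1.900).
Black = 3567 − 3128.95 = 438.05 px, or 219.03 per bar.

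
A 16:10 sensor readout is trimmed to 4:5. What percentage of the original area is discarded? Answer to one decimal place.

50.0%

4:5 is narrower than 16:10, so the crop keeps the full height and trims the width.
(0.800)/(1.600) ≈ 0.500 of the area survives, leaving 50.00% discarded.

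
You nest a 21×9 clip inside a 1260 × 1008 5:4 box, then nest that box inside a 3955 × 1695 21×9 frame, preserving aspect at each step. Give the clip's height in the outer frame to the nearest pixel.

Inside the 1260×1008 canvas the clip is width-limited at 1260.00 × 540.00.
Second fit — the 5:4 canvas into 3955×1695 spans the height: 2118.75 × 1695.00 (×1.6815 from 1260×1008).
So the clip's height is 540.00 × 1.6815 ≈ 908.04.

908 px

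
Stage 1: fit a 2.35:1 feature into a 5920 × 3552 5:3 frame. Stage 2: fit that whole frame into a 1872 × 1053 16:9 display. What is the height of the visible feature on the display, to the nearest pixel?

747 px

First fit — 2.35:1 into 5920×3552 spans the width: 5920.00 × 2519.15.
5:3 in 1872×1053: fills the height, so the intermediate becomes 1755.00 × 1053.00 — a scale of ×0.2965.
So the feature's height is 2519.15 × 0.2965 ≈ 746.81.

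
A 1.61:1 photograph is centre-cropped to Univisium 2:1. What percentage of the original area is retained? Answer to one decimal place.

80.5%

Going from 1.61:1 to Univisium 2:1 means cutting height while keeping width.
Area ratio = (1.610)/(2.000) = 80.50% retained.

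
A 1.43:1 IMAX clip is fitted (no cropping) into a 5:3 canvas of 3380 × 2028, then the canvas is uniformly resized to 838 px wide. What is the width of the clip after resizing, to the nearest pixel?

719 px

At 3380×2028 the clip is height-limited, so width = 2028 × 1.430 ≈ 2900.04 px.
Scaling 3380 → 838 is ×0.2479, so the width becomes 2900.04 × 0.2479 ≈ 719.00 px.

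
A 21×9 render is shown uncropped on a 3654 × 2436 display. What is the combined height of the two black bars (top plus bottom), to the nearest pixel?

21×9 (2.333) > 3×2 (1.500), so the render fills the width.
The render is 3654 × 9/21 ≈ 1566.00 px tall.
2436 − 1566.00 = 870.00 px of bars.

870 px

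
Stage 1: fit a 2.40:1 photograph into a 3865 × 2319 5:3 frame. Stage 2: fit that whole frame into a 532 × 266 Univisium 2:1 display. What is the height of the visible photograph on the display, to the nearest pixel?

185 px

First fit — 2.40:1 into 3865×2319 spans the width: 3865.00 × 1610.42.
The 5:3 canvas is height-limited in 532×266, giving 443.33 × 266.00; scale factor 0.1147.
So the photograph's height is 1610.42 × 0.1147 ≈ 184.72.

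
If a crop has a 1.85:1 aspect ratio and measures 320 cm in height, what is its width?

Width = 320 × 1.850 = 592.

592 cm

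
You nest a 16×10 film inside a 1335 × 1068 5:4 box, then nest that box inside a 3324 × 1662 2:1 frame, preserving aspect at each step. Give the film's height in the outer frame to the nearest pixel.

Inside the 1335×1068 canvas the film is width-limited at 1335.00 × 834.38.
Second fit — the 5:4 canvas into 3324×1662 spans the height: 2077.50 × 1662.00 (×1.5562 from 1335×1068).
Applying the same ×1.5562: 834.38 → 1298.44.

1298 px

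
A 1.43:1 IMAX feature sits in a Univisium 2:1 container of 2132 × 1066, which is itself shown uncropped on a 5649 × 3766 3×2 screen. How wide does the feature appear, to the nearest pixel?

4039 px

Inside the 2132×1066 canvas the feature is height-limited at 1524.38 × 1066.00.
The Univisium 2:1 canvas is width-limited in 5649×3766, giving 5649.00 × 2824.50; scale factor 2.6496.
Applying the same ×2.6496: 1524.38 → 4039.03.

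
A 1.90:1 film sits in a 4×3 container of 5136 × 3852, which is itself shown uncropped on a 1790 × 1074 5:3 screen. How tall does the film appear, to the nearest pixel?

First fit — 1.90:1 into 5136×3852 spans the width: 5136.00 × 2703.16.
Second fit — the 4×3 canvas into 1790×1074 spans the height: 1432.00 × 1074.00 (×0.2788 from 5136×3852).
So the film's height is 2703.16 × 0.2788 ≈ 753.68.

754 px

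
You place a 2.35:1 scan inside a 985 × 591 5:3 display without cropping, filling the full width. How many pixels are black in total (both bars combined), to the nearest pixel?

169273 pixels

The scan is 985 / 2.350 ≈ 419.1489 px tall.
Black = 591 − 419.1489 = 171.8511 px.
That's 171.8511 × 985 ≈ 169273 black pixels.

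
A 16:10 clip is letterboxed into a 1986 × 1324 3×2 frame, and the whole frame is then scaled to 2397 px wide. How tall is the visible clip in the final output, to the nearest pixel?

In the 1986×1324 frame the clip fills the width: height = 1986 × 10/16 ≈ 1241.25 px.
Scaling 1986 → 2397 is ×1.2069, so the height becomes 1241.25 × 1.2069 ≈ 1498.12 px.

1498 px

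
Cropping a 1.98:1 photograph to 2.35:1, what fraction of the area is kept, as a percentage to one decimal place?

84.3%

2.35:1 is wider than 1.98:1, so the crop keeps the full width and trims the height.
(1.980)/(2.350) ≈ 0.843 of the area survives.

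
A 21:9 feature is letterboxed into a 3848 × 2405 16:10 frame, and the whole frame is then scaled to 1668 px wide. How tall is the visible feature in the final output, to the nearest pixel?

Fitted into 3848×2405, the feature spans the width; its height is 3848 × 9/21 ≈ 1649.14 px.
Resizing to 1668 px wide multiplies everything by 0.4335: 1649.14 → 714.86 px.

715 px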